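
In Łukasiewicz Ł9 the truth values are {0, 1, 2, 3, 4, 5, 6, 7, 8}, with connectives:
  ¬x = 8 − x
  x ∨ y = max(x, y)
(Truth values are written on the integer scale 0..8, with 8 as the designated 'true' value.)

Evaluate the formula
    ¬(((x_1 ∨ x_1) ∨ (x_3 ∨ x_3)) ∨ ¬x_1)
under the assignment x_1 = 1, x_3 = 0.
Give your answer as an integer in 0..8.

1

x_1 ∨ x_1 = 1 ∨ 1 = 1
x_3 ∨ x_3 = 0 ∨ 0 = 0
(x_1 ∨ x_1) ∨ (x_3 ∨ x_3) = 1 ∨ 0 = 1
¬x_1 = ¬1 = 7
((x_1 ∨ x_1) ∨ (x_3 ∨ x_3)) ∨ ¬x_1 = 1 ∨ 7 = 7
¬(((x_1 ∨ x_1) ∨ (x_3 ∨ x_3)) ∨ ¬x_1) = ¬7 = 1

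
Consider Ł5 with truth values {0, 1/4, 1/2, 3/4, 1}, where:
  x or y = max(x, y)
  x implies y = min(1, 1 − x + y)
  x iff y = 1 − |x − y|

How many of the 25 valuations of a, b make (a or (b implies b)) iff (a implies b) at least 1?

15

value 1: 15 assignments (counts)
value 3/4: 4 assignments
value 1/2: 3 assignments
value 1/4: 2 assignments
value 0: 1 assignment
So 15 of the 25 assignments meet the threshold.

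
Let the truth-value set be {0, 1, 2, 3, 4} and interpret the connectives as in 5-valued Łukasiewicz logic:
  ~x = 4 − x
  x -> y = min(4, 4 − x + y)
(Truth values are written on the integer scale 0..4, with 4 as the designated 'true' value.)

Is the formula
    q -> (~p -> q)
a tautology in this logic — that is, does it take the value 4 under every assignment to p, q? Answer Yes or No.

Yes

At p = 1, q = 2, for instance:
~p = ~1 = 3
~p -> q = 3 -> 2 = 3
q -> (~p -> q) = 2 -> 3 = 4
and checking the remaining 24 assignments likewise gives ≥ 4 in every case.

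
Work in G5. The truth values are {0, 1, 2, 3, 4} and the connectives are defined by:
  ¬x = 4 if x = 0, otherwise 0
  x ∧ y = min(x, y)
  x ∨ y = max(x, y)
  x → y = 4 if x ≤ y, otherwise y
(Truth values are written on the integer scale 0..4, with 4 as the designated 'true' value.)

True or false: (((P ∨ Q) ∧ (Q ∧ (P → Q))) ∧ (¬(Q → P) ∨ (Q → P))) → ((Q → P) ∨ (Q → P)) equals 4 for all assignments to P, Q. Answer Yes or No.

No

Counterexample: take P = 0, Q = 1.
P ∨ Q = 0 ∨ 1 = 1
P → Q = 0 → 1 = 4
Q ∧ (P → Q) = 1 ∧ 4 = 1
(P ∨ Q) ∧ (Q ∧ (P → Q)) = 1 ∧ 1 = 1
Q → P = 1 → 0 = 0
¬(Q → P) = ¬0 = 4
Q → P = 1 → 0 = 0
¬(Q → P) ∨ (Q → P) = 4 ∨ 0 = 4
((P ∨ Q) ∧ (Q ∧ (P → Q))) ∧ (¬(Q → P) ∨ (Q → P)) = 1 ∧ 4 = 1
Q → P = 1 → 0 = 0
Q → P = 1 → 0 = 0
(Q → P) ∨ (Q → P) = 0 ∨ 0 = 0
(((P ∨ Q) ∧ (Q ∧ (P → Q))) ∧ (¬(Q → P) ∨ (Q → P))) → ((Q → P) ∨ (Q → P)) = 1 → 0 = 0
This gives 0 ≠ 4.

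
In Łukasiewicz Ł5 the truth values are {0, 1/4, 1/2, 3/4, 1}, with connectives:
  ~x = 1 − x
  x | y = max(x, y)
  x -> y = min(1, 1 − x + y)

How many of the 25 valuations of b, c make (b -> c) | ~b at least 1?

value 1: 15 assignments (counts)
value 3/4: 4 assignments
value 1/2: 3 assignments
value 1/4: 2 assignments
value 0: 1 assignment
So 15 of the 25 assignments meet the threshold.

15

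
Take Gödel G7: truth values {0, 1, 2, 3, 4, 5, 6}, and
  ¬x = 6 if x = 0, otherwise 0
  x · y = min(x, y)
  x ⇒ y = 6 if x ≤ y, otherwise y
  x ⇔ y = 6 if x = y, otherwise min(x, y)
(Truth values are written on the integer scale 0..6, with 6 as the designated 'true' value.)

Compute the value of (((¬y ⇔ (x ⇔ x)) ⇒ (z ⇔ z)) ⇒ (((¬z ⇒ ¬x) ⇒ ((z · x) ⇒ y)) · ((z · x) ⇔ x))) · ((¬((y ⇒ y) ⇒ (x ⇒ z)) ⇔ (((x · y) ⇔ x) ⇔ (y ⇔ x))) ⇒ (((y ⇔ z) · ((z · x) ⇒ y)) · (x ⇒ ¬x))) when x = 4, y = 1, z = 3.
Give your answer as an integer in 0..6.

1

¬y = ¬1 = 0
x ⇔ x = 4 ⇔ 4 = 6
¬y ⇔ (x ⇔ x) = 0 ⇔ 6 = 0
z ⇔ z = 3 ⇔ 3 = 6
(¬y ⇔ (x ⇔ x)) ⇒ (z ⇔ z) = 0 ⇒ 6 = 6
¬z = ¬3 = 0
¬x = ¬4 = 0
¬z ⇒ ¬x = 0 ⇒ 0 = 6
z · x = 3 · 4 = 3
(z · x) ⇒ y = 3 ⇒ 1 = 1
(¬z ⇒ ¬x) ⇒ ((z · x) ⇒ y) = 6 ⇒ 1 = 1
z · x = 3 · 4 = 3
(z · x) ⇔ x = 3 ⇔ 4 = 3
((¬z ⇒ ¬x) ⇒ ((z · x) ⇒ y)) · ((z · x) ⇔ x) = 1 · 3 = 1
((¬y ⇔ (x ⇔ x)) ⇒ (z ⇔ z)) ⇒ (((¬z ⇒ ¬x) ⇒ ((z · x) ⇒ y)) · ((z · x) ⇔ x)) = 6 ⇒ 1 = 1
y ⇒ y = 1 ⇒ 1 = 6
x ⇒ z = 4 ⇒ 3 = 3
(y ⇒ y) ⇒ (x ⇒ z) = 6 ⇒ 3 = 3
¬((y ⇒ y) ⇒ (x ⇒ z)) = ¬3 = 0
x · y = 4 · 1 = 1
(x · y) ⇔ x = 1 ⇔ 4 = 1
y ⇔ x = 1 ⇔ 4 = 1
((x · y) ⇔ x) ⇔ (y ⇔ x) = 1 ⇔ 1 = 6
¬((y ⇒ y) ⇒ (x ⇒ z)) ⇔ (((x · y) ⇔ x) ⇔ (y ⇔ x)) = 0 ⇔ 6 = 0
y ⇔ z = 1 ⇔ 3 = 1
z · x = 3 · 4 = 3
(z · x) ⇒ y = 3 ⇒ 1 = 1
(y ⇔ z) · ((z · x) ⇒ y) = 1 · 1 = 1
¬x = ¬4 = 0
x ⇒ ¬x = 4 ⇒ 0 = 0
((y ⇔ z) · ((z · x) ⇒ y)) · (x ⇒ ¬x) = 1 · 0 = 0
(¬((y ⇒ y) ⇒ (x ⇒ z)) ⇔ (((x · y) ⇔ x) ⇔ (y ⇔ x))) ⇒ (((y ⇔ z) · ((z · x) ⇒ y)) · (x ⇒ ¬x)) = 0 ⇒ 0 = 6
(((¬y ⇔ (x ⇔ x)) ⇒ (z ⇔ z)) ⇒ (((¬z ⇒ ¬x) ⇒ ((z · x) ⇒ y)) · ((z · x) ⇔ x))) · ((¬((y ⇒ y) ⇒ (x ⇒ z)) ⇔ (((x · y) ⇔ x) ⇔ (y ⇔ x))) ⇒ (((y ⇔ z) · ((z · x) ⇒ y)) · (x ⇒ ¬x))) = 1 · 6 = 1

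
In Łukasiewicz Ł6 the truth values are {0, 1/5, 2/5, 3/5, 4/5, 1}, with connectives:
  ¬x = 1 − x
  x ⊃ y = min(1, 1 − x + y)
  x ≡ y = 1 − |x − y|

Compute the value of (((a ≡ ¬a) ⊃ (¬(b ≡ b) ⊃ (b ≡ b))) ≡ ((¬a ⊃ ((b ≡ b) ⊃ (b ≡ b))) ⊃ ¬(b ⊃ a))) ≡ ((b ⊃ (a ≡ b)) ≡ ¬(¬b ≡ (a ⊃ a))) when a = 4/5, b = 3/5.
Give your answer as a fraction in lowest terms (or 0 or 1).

2/5

¬a = ¬4/5 = 1/5
a ≡ ¬a = 4/5 ≡ 1/5 = 2/5
b ≡ b = 3/5 ≡ 3/5 = 1
¬(b ≡ b) = ¬1 = 0
b ≡ b = 3/5 ≡ 3/5 = 1
¬(b ≡ b) ⊃ (b ≡ b) = 0 ⊃ 1 = 1
(a ≡ ¬a) ⊃ (¬(b ≡ b) ⊃ (b ≡ b)) = 2/5 ⊃ 1 = 1
¬a = ¬4/5 = 1/5
b ≡ b = 3/5 ≡ 3/5 = 1
b ≡ b = 3/5 ≡ 3/5 = 1
(b ≡ b) ⊃ (b ≡ b) = 1 ⊃ 1 = 1
¬a ⊃ ((b ≡ b) ⊃ (b ≡ b)) = 1/5 ⊃ 1 = 1
b ⊃ a = 3/5 ⊃ 4/5 = 1
¬(b ⊃ a) = ¬1 = 0
(¬a ⊃ ((b ≡ b) ⊃ (b ≡ b))) ⊃ ¬(b ⊃ a) = 1 ⊃ 0 = 0
((a ≡ ¬a) ⊃ (¬(b ≡ b) ⊃ (b ≡ b))) ≡ ((¬a ⊃ ((b ≡ b) ⊃ (b ≡ b))) ⊃ ¬(b ⊃ a)) = 1 ≡ 0 = 0
a ≡ b = 4/5 ≡ 3/5 = 4/5
b ⊃ (a ≡ b) = 3/5 ⊃ 4/5 = 1
¬b = ¬3/5 = 2/5
a ⊃ a = 4/5 ⊃ 4/5 = 1
¬b ≡ (a ⊃ a) = 2/5 ≡ 1 = 2/5
¬(¬b ≡ (a ⊃ a)) = ¬2/5 = 3/5
(b ⊃ (a ≡ b)) ≡ ¬(¬b ≡ (a ⊃ a)) = 1 ≡ 3/5 = 3/5
(((a ≡ ¬a) ⊃ (¬(b ≡ b) ⊃ (b ≡ b))) ≡ ((¬a ⊃ ((b ≡ b) ⊃ (b ≡ b))) ⊃ ¬(b ⊃ a))) ≡ ((b ⊃ (a ≡ b)) ≡ ¬(¬b ≡ (a ⊃ a))) = 0 ≡ 3/5 = 2/5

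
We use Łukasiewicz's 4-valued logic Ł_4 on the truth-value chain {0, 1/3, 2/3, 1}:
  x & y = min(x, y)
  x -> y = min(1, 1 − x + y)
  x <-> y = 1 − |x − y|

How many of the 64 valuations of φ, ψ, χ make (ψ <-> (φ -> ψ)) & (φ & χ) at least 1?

value 1: 4 assignments (counts)
value 2/3: 12 assignments
value 1/3: 20 assignments
value 0: 28 assignments
So 4 of the 64 assignments meet the threshold.

4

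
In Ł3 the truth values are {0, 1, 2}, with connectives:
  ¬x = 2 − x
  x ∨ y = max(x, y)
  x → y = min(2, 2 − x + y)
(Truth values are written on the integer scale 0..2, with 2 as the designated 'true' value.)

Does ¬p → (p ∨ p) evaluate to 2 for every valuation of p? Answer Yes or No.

No

Counterexample: take p = 0.
¬p = ¬0 = 2
p ∨ p = 0 ∨ 0 = 0
¬p → (p ∨ p) = 2 → 0 = 0
This gives 0 ≠ 2.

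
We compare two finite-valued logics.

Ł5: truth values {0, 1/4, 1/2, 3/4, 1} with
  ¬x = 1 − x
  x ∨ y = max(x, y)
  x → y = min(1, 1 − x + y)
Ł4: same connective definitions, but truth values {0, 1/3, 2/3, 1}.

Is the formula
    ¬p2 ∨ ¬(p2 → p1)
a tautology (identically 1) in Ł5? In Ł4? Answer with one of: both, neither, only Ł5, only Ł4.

In Ł5: at p1 = 0, p2 = 1/4 the value is 3/4 — not a tautology.
In Ł4: at p1 = 0, p2 = 1/3 the value is 2/3 — not a tautology.

neither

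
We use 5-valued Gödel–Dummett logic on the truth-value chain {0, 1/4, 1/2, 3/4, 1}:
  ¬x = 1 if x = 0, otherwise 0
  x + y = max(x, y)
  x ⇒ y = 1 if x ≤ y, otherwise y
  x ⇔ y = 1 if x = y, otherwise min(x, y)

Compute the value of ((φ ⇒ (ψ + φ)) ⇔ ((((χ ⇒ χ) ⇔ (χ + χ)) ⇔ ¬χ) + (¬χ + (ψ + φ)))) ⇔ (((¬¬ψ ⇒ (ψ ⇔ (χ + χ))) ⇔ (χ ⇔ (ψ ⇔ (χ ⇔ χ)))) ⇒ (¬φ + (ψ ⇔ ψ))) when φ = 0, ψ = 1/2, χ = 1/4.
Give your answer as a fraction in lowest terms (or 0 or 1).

1/2

ψ + φ = 1/2 + 0 = 1/2
φ ⇒ (ψ + φ) = 0 ⇒ 1/2 = 1
χ ⇒ χ = 1/4 ⇒ 1/4 = 1
χ + χ = 1/4 + 1/4 = 1/4
(χ ⇒ χ) ⇔ (χ + χ) = 1 ⇔ 1/4 = 1/4
¬χ = ¬1/4 = 0
((χ ⇒ χ) ⇔ (χ + χ)) ⇔ ¬χ = 1/4 ⇔ 0 = 0
¬χ = ¬1/4 = 0
ψ + φ = 1/2 + 0 = 1/2
¬χ + (ψ + φ) = 0 + 1/2 = 1/2
(((χ ⇒ χ) ⇔ (χ + χ)) ⇔ ¬χ) + (¬χ + (ψ + φ)) = 0 + 1/2 = 1/2
(φ ⇒ (ψ + φ)) ⇔ ((((χ ⇒ χ) ⇔ (χ + χ)) ⇔ ¬χ) + (¬χ + (ψ + φ))) = 1 ⇔ 1/2 = 1/2
¬ψ = ¬1/2 = 0
¬¬ψ = ¬0 = 1
χ + χ = 1/4 + 1/4 = 1/4
ψ ⇔ (χ + χ) = 1/2 ⇔ 1/4 = 1/4
¬¬ψ ⇒ (ψ ⇔ (χ + χ)) = 1 ⇒ 1/4 = 1/4
χ ⇔ χ = 1/4 ⇔ 1/4 = 1
ψ ⇔ (χ ⇔ χ) = 1/2 ⇔ 1 = 1/2
χ ⇔ (ψ ⇔ (χ ⇔ χ)) = 1/4 ⇔ 1/2 = 1/4
(¬¬ψ ⇒ (ψ ⇔ (χ + χ))) ⇔ (χ ⇔ (ψ ⇔ (χ ⇔ χ))) = 1/4 ⇔ 1/4 = 1
¬φ = ¬0 = 1
ψ ⇔ ψ = 1/2 ⇔ 1/2 = 1
¬φ + (ψ ⇔ ψ) = 1 + 1 = 1
((¬¬ψ ⇒ (ψ ⇔ (χ + χ))) ⇔ (χ ⇔ (ψ ⇔ (χ ⇔ χ)))) ⇒ (¬φ + (ψ ⇔ ψ)) = 1 ⇒ 1 = 1
((φ ⇒ (ψ + φ)) ⇔ ((((χ ⇒ χ) ⇔ (χ + χ)) ⇔ ¬χ) + (¬χ + (ψ + φ)))) ⇔ (((¬¬ψ ⇒ (ψ ⇔ (χ + χ))) ⇔ (χ ⇔ (ψ ⇔ (χ ⇔ χ)))) ⇒ (¬φ + (ψ ⇔ ψ))) = 1/2 ⇔ 1 = 1/2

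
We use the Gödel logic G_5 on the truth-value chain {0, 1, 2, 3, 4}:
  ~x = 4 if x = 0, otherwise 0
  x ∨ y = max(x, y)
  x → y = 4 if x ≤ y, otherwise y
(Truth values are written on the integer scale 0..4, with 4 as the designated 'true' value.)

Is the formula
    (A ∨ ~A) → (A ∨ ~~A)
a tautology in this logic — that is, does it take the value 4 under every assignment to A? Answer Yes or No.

Counterexample: take A = 0.
~A = ~0 = 4
A ∨ ~A = 0 ∨ 4 = 4
~A = ~0 = 4
~~A = ~4 = 0
A ∨ ~~A = 0 ∨ 0 = 0
(A ∨ ~A) → (A ∨ ~~A) = 4 → 0 = 0
This gives 0 ≠ 4.

No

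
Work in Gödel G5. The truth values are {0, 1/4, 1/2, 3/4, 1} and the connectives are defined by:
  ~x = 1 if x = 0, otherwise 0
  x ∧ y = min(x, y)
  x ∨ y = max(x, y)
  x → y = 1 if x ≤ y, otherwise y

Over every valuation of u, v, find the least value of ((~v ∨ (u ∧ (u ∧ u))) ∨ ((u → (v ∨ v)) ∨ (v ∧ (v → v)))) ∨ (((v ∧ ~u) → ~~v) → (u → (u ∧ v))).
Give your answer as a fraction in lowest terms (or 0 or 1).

Take u = 1/2, v = 1/4:
~v = ~1/4 = 0
u ∧ u = 1/2 ∧ 1/2 = 1/2
u ∧ (u ∧ u) = 1/2 ∧ 1/2 = 1/2
~v ∨ (u ∧ (u ∧ u)) = 0 ∨ 1/2 = 1/2
v ∨ v = 1/4 ∨ 1/4 = 1/4
u → (v ∨ v) = 1/2 → 1/4 = 1/4
v → v = 1/4 → 1/4 = 1
v ∧ (v → v) = 1/4 ∧ 1 = 1/4
(u → (v ∨ v)) ∨ (v ∧ (v → v)) = 1/4 ∨ 1/4 = 1/4
(~v ∨ (u ∧ (u ∧ u))) ∨ ((u → (v ∨ v)) ∨ (v ∧ (v → v))) = 1/2 ∨ 1/4 = 1/2
~u = ~1/2 = 0
v ∧ ~u = 1/4 ∧ 0 = 0
~v = ~1/4 = 0
~~v = ~0 = 1
(v ∧ ~u) → ~~v = 0 → 1 = 1
u ∧ v = 1/2 ∧ 1/4 = 1/4
u → (u ∧ v) = 1/2 → 1/4 = 1/4
((v ∧ ~u) → ~~v) → (u → (u ∧ v)) = 1 → 1/4 = 1/4
((~v ∨ (u ∧ (u ∧ u))) ∨ ((u → (v ∨ v)) ∨ (v ∧ (v → v)))) ∨ (((v ∧ ~u) → ~~v) → (u → (u ∧ v))) = 1/2 ∨ 1/4 = 1/2
No assignment yields a value below 1/2, so this is the minimum.

1/2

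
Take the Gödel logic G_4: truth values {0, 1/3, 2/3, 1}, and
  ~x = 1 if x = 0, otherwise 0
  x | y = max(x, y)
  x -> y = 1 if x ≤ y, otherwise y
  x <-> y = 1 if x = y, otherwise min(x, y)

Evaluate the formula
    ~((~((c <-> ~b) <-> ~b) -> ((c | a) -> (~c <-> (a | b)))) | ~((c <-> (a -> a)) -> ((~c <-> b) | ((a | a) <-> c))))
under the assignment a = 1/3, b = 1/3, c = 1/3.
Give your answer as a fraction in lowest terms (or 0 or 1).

~b = ~1/3 = 0
c <-> ~b = 1/3 <-> 0 = 0
~b = ~1/3 = 0
(c <-> ~b) <-> ~b = 0 <-> 0 = 1
~((c <-> ~b) <-> ~b) = ~1 = 0
c | a = 1/3 | 1/3 = 1/3
~c = ~1/3 = 0
a | b = 1/3 | 1/3 = 1/3
~c <-> (a | b) = 0 <-> 1/3 = 0
(c | a) -> (~c <-> (a | b)) = 1/3 -> 0 = 0
~((c <-> ~b) <-> ~b) -> ((c | a) -> (~c <-> (a | b))) = 0 -> 0 = 1
a -> a = 1/3 -> 1/3 = 1
c <-> (a -> a) = 1/3 <-> 1 = 1/3
~c = ~1/3 = 0
~c <-> b = 0 <-> 1/3 = 0
a | a = 1/3 | 1/3 = 1/3
(a | a) <-> c = 1/3 <-> 1/3 = 1
(~c <-> b) | ((a | a) <-> c) = 0 | 1 = 1
(c <-> (a -> a)) -> ((~c <-> b) | ((a | a) <-> c)) = 1/3 -> 1 = 1
~((c <-> (a -> a)) -> ((~c <-> b) | ((a | a) <-> c))) = ~1 = 0
(~((c <-> ~b) <-> ~b) -> ((c | a) -> (~c <-> (a | b)))) | ~((c <-> (a -> a)) -> ((~c <-> b) | ((a | a) <-> c))) = 1 | 0 = 1
~((~((c <-> ~b) <-> ~b) -> ((c | a) -> (~c <-> (a | b)))) | ~((c <-> (a -> a)) -> ((~c <-> b) | ((a | a) <-> c)))) = ~1 = 0

0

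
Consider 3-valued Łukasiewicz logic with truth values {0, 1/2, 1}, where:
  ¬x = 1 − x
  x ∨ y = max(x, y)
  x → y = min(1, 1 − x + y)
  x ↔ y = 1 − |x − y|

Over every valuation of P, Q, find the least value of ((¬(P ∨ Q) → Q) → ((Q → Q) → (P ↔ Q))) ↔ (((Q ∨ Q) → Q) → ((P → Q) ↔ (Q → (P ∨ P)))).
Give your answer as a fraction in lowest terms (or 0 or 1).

Take P = 1/2, Q = 0:
P ∨ Q = 1/2 ∨ 0 = 1/2
¬(P ∨ Q) = ¬1/2 = 1/2
¬(P ∨ Q) → Q = 1/2 → 0 = 1/2
Q → Q = 0 → 0 = 1
P ↔ Q = 1/2 ↔ 0 = 1/2
(Q → Q) → (P ↔ Q) = 1 → 1/2 = 1/2
(¬(P ∨ Q) → Q) → ((Q → Q) → (P ↔ Q)) = 1/2 → 1/2 = 1
Q ∨ Q = 0 ∨ 0 = 0
(Q ∨ Q) → Q = 0 → 0 = 1
P → Q = 1/2 → 0 = 1/2
P ∨ P = 1/2 ∨ 1/2 = 1/2
Q → (P ∨ P) = 0 → 1/2 = 1
(P → Q) ↔ (Q → (P ∨ P)) = 1/2 ↔ 1 = 1/2
((Q ∨ Q) → Q) → ((P → Q) ↔ (Q → (P ∨ P))) = 1 → 1/2 = 1/2
((¬(P ∨ Q) → Q) → ((Q → Q) → (P ↔ Q))) ↔ (((Q ∨ Q) → Q) → ((P → Q) ↔ (Q → (P ∨ P)))) = 1 ↔ 1/2 = 1/2
No assignment yields a value below 1/2, so this is the minimum.

1/2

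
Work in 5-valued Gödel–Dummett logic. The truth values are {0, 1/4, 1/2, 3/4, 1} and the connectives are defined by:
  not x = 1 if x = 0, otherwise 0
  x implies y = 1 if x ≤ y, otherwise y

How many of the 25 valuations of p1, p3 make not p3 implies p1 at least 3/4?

22

value 1: 21 assignments (counts)
value 3/4: 1 assignment (counts)
value 1/2: 1 assignment
value 1/4: 1 assignment
value 0: 1 assignment
So 22 of the 25 assignments meet the threshold.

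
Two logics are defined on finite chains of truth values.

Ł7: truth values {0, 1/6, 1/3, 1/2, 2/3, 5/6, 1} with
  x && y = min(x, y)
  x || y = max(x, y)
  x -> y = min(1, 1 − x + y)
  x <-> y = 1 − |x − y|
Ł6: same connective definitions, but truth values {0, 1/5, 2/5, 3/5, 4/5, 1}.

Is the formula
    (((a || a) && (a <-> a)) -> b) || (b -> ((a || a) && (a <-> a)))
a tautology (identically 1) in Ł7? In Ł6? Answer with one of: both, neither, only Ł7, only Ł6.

both

In Ł7: every assignment gives 1 — tautology.
In Ł6: every assignment gives 1 — tautology.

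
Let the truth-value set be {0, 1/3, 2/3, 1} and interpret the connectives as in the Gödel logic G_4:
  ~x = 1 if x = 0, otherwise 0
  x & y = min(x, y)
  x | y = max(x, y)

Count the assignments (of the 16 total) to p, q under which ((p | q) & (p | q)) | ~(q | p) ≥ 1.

p = 0, q = 0 ↦ 1  ≥
p = 0, q = 1/3 ↦ 1/3  <
p = 0, q = 2/3 ↦ 2/3  <
p = 0, q = 1 ↦ 1  ≥
p = 1/3, q = 0 ↦ 1/3  <
p = 1/3, q = 1/3 ↦ 1/3  <
p = 1/3, q = 2/3 ↦ 2/3  <
p = 1/3, q = 1 ↦ 1  ≥
p = 2/3, q = 0 ↦ 2/3  <
p = 2/3, q = 1/3 ↦ 2/3  <
p = 2/3, q = 2/3 ↦ 2/3  <
p = 2/3, q = 1 ↦ 1  ≥
p = 1, q = 0 ↦ 1  ≥
p = 1, q = 1/3 ↦ 1  ≥
p = 1, q = 2/3 ↦ 1  ≥
p = 1, q = 1 ↦ 1  ≥
So 8 of the 16 assignments meet the threshold.

8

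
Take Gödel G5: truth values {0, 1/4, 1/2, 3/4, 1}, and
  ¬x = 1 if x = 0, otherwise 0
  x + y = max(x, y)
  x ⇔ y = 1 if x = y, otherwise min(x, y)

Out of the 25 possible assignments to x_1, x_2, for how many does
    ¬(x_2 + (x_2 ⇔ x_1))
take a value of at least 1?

value 1: 4 assignments (counts)
value 0: 21 assignments
So 4 of the 25 assignments meet the threshold.

4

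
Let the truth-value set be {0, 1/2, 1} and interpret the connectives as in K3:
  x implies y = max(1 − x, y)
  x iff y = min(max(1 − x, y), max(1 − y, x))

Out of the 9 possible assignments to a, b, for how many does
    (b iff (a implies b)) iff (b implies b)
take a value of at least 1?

4

a = 0, b = 0 ↦ 0  <
a = 0, b = 1/2 ↦ 1/2  <
a = 0, b = 1 ↦ 1  ≥
a = 1/2, b = 0 ↦ 1/2  <
a = 1/2, b = 1/2 ↦ 1/2  <
a = 1/2, b = 1 ↦ 1  ≥
a = 1, b = 0 ↦ 1  ≥
a = 1, b = 1/2 ↦ 1/2  <
a = 1, b = 1 ↦ 1  ≥
So 4 of the 9 assignments meet the threshold.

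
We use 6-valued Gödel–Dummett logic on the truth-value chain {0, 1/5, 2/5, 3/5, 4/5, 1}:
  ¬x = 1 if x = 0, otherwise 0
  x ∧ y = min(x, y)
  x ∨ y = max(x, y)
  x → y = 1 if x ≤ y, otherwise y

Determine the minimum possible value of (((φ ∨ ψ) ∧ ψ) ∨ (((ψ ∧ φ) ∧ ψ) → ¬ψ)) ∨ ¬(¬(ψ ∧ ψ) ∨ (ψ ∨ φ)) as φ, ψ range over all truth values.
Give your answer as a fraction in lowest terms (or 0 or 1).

1/5

Take φ = 1/5, ψ = 1/5:
φ ∨ ψ = 1/5 ∨ 1/5 = 1/5
(φ ∨ ψ) ∧ ψ = 1/5 ∧ 1/5 = 1/5
ψ ∧ φ = 1/5 ∧ 1/5 = 1/5
(ψ ∧ φ) ∧ ψ = 1/5 ∧ 1/5 = 1/5
¬ψ = ¬1/5 = 0
((ψ ∧ φ) ∧ ψ) → ¬ψ = 1/5 → 0 = 0
((φ ∨ ψ) ∧ ψ) ∨ (((ψ ∧ φ) ∧ ψ) → ¬ψ) = 1/5 ∨ 0 = 1/5
ψ ∧ ψ = 1/5 ∧ 1/5 = 1/5
¬(ψ ∧ ψ) = ¬1/5 = 0
ψ ∨ φ = 1/5 ∨ 1/5 = 1/5
¬(ψ ∧ ψ) ∨ (ψ ∨ φ) = 0 ∨ 1/5 = 1/5
¬(¬(ψ ∧ ψ) ∨ (ψ ∨ φ)) = ¬1/5 = 0
(((φ ∨ ψ) ∧ ψ) ∨ (((ψ ∧ φ) ∧ ψ) → ¬ψ)) ∨ ¬(¬(ψ ∧ ψ) ∨ (ψ ∨ φ)) = 1/5 ∨ 0 = 1/5
No assignment yields a value below 1/5, so this is the minimum.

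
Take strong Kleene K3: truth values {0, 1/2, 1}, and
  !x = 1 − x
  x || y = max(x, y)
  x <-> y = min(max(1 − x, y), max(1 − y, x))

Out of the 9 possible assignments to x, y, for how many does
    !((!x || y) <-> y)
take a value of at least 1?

x = 0, y = 0 ↦ 1  ≥
x = 0, y = 1/2 ↦ 1/2  <
x = 0, y = 1 ↦ 0  <
x = 1/2, y = 0 ↦ 1/2  <
x = 1/2, y = 1/2 ↦ 1/2  <
x = 1/2, y = 1 ↦ 0  <
x = 1, y = 0 ↦ 0  <
x = 1, y = 1/2 ↦ 1/2  <
x = 1, y = 1 ↦ 0  <
So 1 of the 9 assignments meets the threshold.

1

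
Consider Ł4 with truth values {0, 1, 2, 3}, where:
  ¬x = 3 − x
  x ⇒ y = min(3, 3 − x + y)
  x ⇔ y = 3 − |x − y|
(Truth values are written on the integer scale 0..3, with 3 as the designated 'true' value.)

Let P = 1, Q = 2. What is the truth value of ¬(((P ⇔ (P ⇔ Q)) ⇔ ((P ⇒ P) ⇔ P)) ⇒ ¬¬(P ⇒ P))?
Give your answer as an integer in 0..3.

0

P ⇔ Q = 1 ⇔ 2 = 2
P ⇔ (P ⇔ Q) = 1 ⇔ 2 = 2
P ⇒ P = 1 ⇒ 1 = 3
(P ⇒ P) ⇔ P = 3 ⇔ 1 = 1
(P ⇔ (P ⇔ Q)) ⇔ ((P ⇒ P) ⇔ P) = 2 ⇔ 1 = 2
P ⇒ P = 1 ⇒ 1 = 3
¬(P ⇒ P) = ¬3 = 0
¬¬(P ⇒ P) = ¬0 = 3
((P ⇔ (P ⇔ Q)) ⇔ ((P ⇒ P) ⇔ P)) ⇒ ¬¬(P ⇒ P) = 2 ⇒ 3 = 3
¬(((P ⇔ (P ⇔ Q)) ⇔ ((P ⇒ P) ⇔ P)) ⇒ ¬¬(P ⇒ P)) = ¬3 = 0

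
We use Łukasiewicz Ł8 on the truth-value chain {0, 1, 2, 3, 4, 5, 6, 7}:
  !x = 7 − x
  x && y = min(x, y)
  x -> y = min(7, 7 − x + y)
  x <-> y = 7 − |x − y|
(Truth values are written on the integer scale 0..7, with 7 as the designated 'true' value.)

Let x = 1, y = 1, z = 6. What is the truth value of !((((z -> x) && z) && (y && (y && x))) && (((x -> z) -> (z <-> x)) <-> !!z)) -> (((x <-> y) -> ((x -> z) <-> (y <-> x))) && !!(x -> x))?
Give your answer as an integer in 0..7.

7

z -> x = 6 -> 1 = 2
(z -> x) && z = 2 && 6 = 2
y && x = 1 && 1 = 1
y && (y && x) = 1 && 1 = 1
((z -> x) && z) && (y && (y && x)) = 2 && 1 = 1
x -> z = 1 -> 6 = 7
z <-> x = 6 <-> 1 = 2
(x -> z) -> (z <-> x) = 7 -> 2 = 2
!z = !6 = 1
!!z = !1 = 6
((x -> z) -> (z <-> x)) <-> !!z = 2 <-> 6 = 3
(((z -> x) && z) && (y && (y && x))) && (((x -> z) -> (z <-> x)) <-> !!z) = 1 && 3 = 1
!((((z -> x) && z) && (y && (y && x))) && (((x -> z) -> (z <-> x)) <-> !!z)) = !1 = 6
x <-> y = 1 <-> 1 = 7
x -> z = 1 -> 6 = 7
y <-> x = 1 <-> 1 = 7
(x -> z) <-> (y <-> x) = 7 <-> 7 = 7
(x <-> y) -> ((x -> z) <-> (y <-> x)) = 7 -> 7 = 7
x -> x = 1 -> 1 = 7
!(x -> x) = !7 = 0
!!(x -> x) = !0 = 7
((x <-> y) -> ((x -> z) <-> (y <-> x))) && !!(x -> x) = 7 && 7 = 7
!((((z -> x) && z) && (y && (y && x))) && (((x -> z) -> (z <-> x)) <-> !!z)) -> (((x <-> y) -> ((x -> z) <-> (y <-> x))) && !!(x -> x)) = 6 -> 7 = 7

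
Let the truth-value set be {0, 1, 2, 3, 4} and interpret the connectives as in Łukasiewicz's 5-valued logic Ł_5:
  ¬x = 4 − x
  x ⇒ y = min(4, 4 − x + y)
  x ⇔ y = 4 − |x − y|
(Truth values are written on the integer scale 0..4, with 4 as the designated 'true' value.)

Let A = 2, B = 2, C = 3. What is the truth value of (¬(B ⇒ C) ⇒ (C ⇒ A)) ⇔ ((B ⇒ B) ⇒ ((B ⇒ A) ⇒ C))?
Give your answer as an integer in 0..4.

B ⇒ C = 2 ⇒ 3 = 4
¬(B ⇒ C) = ¬4 = 0
C ⇒ A = 3 ⇒ 2 = 3
¬(B ⇒ C) ⇒ (C ⇒ A) = 0 ⇒ 3 = 4
B ⇒ B = 2 ⇒ 2 = 4
B ⇒ A = 2 ⇒ 2 = 4
(B ⇒ A) ⇒ C = 4 ⇒ 3 = 3
(B ⇒ B) ⇒ ((B ⇒ A) ⇒ C) = 4 ⇒ 3 = 3
(¬(B ⇒ C) ⇒ (C ⇒ A)) ⇔ ((B ⇒ B) ⇒ ((B ⇒ A) ⇒ C)) = 4 ⇔ 3 = 3

3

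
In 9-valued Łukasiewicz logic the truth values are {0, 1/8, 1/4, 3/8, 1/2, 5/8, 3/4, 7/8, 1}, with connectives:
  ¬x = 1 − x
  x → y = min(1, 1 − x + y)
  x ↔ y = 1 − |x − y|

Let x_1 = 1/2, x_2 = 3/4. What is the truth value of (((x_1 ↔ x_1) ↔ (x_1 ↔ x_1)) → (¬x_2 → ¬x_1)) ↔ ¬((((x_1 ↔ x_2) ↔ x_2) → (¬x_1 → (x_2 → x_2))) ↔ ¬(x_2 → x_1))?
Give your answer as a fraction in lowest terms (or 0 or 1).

x_1 ↔ x_1 = 1/2 ↔ 1/2 = 1
x_1 ↔ x_1 = 1/2 ↔ 1/2 = 1
(x_1 ↔ x_1) ↔ (x_1 ↔ x_1) = 1 ↔ 1 = 1
¬x_2 = ¬3/4 = 1/4
¬x_1 = ¬1/2 = 1/2
¬x_2 → ¬x_1 = 1/4 → 1/2 = 1
((x_1 ↔ x_1) ↔ (x_1 ↔ x_1)) → (¬x_2 → ¬x_1) = 1 → 1 = 1
x_1 ↔ x_2 = 1/2 ↔ 3/4 = 3/4
(x_1 ↔ x_2) ↔ x_2 = 3/4 ↔ 3/4 = 1
¬x_1 = ¬1/2 = 1/2
x_2 → x_2 = 3/4 → 3/4 = 1
¬x_1 → (x_2 → x_2) = 1/2 → 1 = 1
((x_1 ↔ x_2) ↔ x_2) → (¬x_1 → (x_2 → x_2)) = 1 → 1 = 1
x_2 → x_1 = 3/4 → 1/2 = 3/4
¬(x_2 → x_1) = ¬3/4 = 1/4
(((x_1 ↔ x_2) ↔ x_2) → (¬x_1 → (x_2 → x_2))) ↔ ¬(x_2 → x_1) = 1 ↔ 1/4 = 1/4
¬((((x_1 ↔ x_2) ↔ x_2) → (¬x_1 → (x_2 → x_2))) ↔ ¬(x_2 → x_1)) = ¬1/4 = 3/4
(((x_1 ↔ x_1) ↔ (x_1 ↔ x_1)) → (¬x_2 → ¬x_1)) ↔ ¬((((x_1 ↔ x_2) ↔ x_2) → (¬x_1 → (x_2 → x_2))) ↔ ¬(x_2 → x_1)) = 1 ↔ 3/4 = 3/4

3/4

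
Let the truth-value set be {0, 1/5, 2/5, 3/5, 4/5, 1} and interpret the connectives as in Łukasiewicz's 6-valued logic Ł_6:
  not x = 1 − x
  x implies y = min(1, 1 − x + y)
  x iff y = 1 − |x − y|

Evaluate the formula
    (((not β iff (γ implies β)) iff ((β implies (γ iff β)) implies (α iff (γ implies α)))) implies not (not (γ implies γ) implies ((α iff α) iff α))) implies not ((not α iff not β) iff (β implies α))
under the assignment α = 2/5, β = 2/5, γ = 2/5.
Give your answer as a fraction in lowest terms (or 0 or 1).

4/5

not β = not 2/5 = 3/5
γ implies β = 2/5 implies 2/5 = 1
not β iff (γ implies β) = 3/5 iff 1 = 3/5
γ iff β = 2/5 iff 2/5 = 1
β implies (γ iff β) = 2/5 implies 1 = 1
γ implies α = 2/5 implies 2/5 = 1
α iff (γ implies α) = 2/5 iff 1 = 2/5
(β implies (γ iff β)) implies (α iff (γ implies α)) = 1 implies 2/5 = 2/5
(not β iff (γ implies β)) iff ((β implies (γ iff β)) implies (α iff (γ implies α))) = 3/5 iff 2/5 = 4/5
γ implies γ = 2/5 implies 2/5 = 1
not (γ implies γ) = not 1 = 0
α iff α = 2/5 iff 2/5 = 1
(α iff α) iff α = 1 iff 2/5 = 2/5
not (γ implies γ) implies ((α iff α) iff α) = 0 implies 2/5 = 1
not (not (γ implies γ) implies ((α iff α) iff α)) = not 1 = 0
((not β iff (γ implies β)) iff ((β implies (γ iff β)) implies (α iff (γ implies α)))) implies not (not (γ implies γ) implies ((α iff α) iff α)) = 4/5 implies 0 = 1/5
not α = not 2/5 = 3/5
not β = not 2/5 = 3/5
not α iff not β = 3/5 iff 3/5 = 1
β implies α = 2/5 implies 2/5 = 1
(not α iff not β) iff (β implies α) = 1 iff 1 = 1
not ((not α iff not β) iff (β implies α)) = not 1 = 0
(((not β iff (γ implies β)) iff ((β implies (γ iff β)) implies (α iff (γ implies α)))) implies not (not (γ implies γ) implies ((α iff α) iff α))) implies not ((not α iff not β) iff (β implies α)) = 1/5 implies 0 = 4/5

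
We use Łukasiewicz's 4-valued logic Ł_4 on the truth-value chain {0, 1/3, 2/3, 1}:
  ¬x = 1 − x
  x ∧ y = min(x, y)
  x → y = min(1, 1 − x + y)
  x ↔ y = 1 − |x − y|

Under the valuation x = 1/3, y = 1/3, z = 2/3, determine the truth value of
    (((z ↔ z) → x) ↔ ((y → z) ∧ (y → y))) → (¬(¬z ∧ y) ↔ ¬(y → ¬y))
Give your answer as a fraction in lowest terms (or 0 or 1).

1

z ↔ z = 2/3 ↔ 2/3 = 1
(z ↔ z) → x = 1 → 1/3 = 1/3
y → z = 1/3 → 2/3 = 1
y → y = 1/3 → 1/3 = 1
(y → z) ∧ (y → y) = 1 ∧ 1 = 1
((z ↔ z) → x) ↔ ((y → z) ∧ (y → y)) = 1/3 ↔ 1 = 1/3
¬z = ¬2/3 = 1/3
¬z ∧ y = 1/3 ∧ 1/3 = 1/3
¬(¬z ∧ y) = ¬1/3 = 2/3
¬y = ¬1/3 = 2/3
y → ¬y = 1/3 → 2/3 = 1
¬(y → ¬y) = ¬1 = 0
¬(¬z ∧ y) ↔ ¬(y → ¬y) = 2/3 ↔ 0 = 1/3
(((z ↔ z) → x) ↔ ((y → z) ∧ (y → y))) → (¬(¬z ∧ y) ↔ ¬(y → ¬y)) = 1/3 → 1/3 = 1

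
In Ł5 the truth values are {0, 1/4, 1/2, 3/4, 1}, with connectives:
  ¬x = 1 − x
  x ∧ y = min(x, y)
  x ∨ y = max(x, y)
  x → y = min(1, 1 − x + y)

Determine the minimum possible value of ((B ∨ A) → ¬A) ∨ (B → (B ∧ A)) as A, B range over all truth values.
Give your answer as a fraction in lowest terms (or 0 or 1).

1/2

Take A = 1/2, B = 1:
B ∨ A = 1 ∨ 1/2 = 1
¬A = ¬1/2 = 1/2
(B ∨ A) → ¬A = 1 → 1/2 = 1/2
B ∧ A = 1 ∧ 1/2 = 1/2
B → (B ∧ A) = 1 → 1/2 = 1/2
((B ∨ A) → ¬A) ∨ (B → (B ∧ A)) = 1/2 ∨ 1/2 = 1/2
No assignment yields a value below 1/2, so this is the minimum.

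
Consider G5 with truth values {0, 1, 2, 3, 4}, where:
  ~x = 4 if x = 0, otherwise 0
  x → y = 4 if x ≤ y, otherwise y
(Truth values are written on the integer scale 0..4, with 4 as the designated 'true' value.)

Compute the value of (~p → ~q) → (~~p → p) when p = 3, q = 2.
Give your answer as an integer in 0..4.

3

~p = ~3 = 0
~q = ~2 = 0
~p → ~q = 0 → 0 = 4
~p = ~3 = 0
~~p = ~0 = 4
~~p → p = 4 → 3 = 3
(~p → ~q) → (~~p → p) = 4 → 3 = 3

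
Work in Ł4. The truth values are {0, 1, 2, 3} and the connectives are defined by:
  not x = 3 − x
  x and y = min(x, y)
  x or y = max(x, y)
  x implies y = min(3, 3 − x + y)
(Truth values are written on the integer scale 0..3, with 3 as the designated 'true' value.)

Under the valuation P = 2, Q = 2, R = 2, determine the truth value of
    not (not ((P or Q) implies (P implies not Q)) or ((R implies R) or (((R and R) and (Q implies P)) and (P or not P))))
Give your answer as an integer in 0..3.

P or Q = 2 or 2 = 2
not Q = not 2 = 1
P implies not Q = 2 implies 1 = 2
(P or Q) implies (P implies not Q) = 2 implies 2 = 3
not ((P or Q) implies (P implies not Q)) = not 3 = 0
R implies R = 2 implies 2 = 3
R and R = 2 and 2 = 2
Q implies P = 2 implies 2 = 3
(R and R) and (Q implies P) = 2 and 3 = 2
not P = not 2 = 1
P or not P = 2 or 1 = 2
((R and R) and (Q implies P)) and (P or not P) = 2 and 2 = 2
(R implies R) or (((R and R) and (Q implies P)) and (P or not P)) = 3 or 2 = 3
not ((P or Q) implies (P implies not Q)) or ((R implies R) or (((R and R) and (Q implies P)) and (P or not P))) = 0 or 3 = 3
not (not ((P or Q) implies (P implies not Q)) or ((R implies R) or (((R and R) and (Q implies P)) and (P or not P)))) = not 3 = 0

0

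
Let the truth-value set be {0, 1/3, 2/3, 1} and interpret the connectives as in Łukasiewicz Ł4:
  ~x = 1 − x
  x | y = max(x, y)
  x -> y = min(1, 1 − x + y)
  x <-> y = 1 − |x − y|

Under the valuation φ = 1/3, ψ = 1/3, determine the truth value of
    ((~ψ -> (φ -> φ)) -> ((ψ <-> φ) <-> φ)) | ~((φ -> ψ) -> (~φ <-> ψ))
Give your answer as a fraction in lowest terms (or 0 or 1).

~ψ = ~1/3 = 2/3
φ -> φ = 1/3 -> 1/3 = 1
~ψ -> (φ -> φ) = 2/3 -> 1 = 1
ψ <-> φ = 1/3 <-> 1/3 = 1
(ψ <-> φ) <-> φ = 1 <-> 1/3 = 1/3
(~ψ -> (φ -> φ)) -> ((ψ <-> φ) <-> φ) = 1 -> 1/3 = 1/3
φ -> ψ = 1/3 -> 1/3 = 1
~φ = ~1/3 = 2/3
~φ <-> ψ = 2/3 <-> 1/3 = 2/3
(φ -> ψ) -> (~φ <-> ψ) = 1 -> 2/3 = 2/3
~((φ -> ψ) -> (~φ <-> ψ)) = ~2/3 = 1/3
((~ψ -> (φ -> φ)) -> ((ψ <-> φ) <-> φ)) | ~((φ -> ψ) -> (~φ <-> ψ)) = 1/3 | 1/3 = 1/3

1/3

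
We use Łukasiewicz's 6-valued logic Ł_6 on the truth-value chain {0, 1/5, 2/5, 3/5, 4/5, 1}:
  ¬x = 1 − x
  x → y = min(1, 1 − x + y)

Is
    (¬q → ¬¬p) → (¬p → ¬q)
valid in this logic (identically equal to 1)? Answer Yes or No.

Counterexample: take p = 0, q = 3/5.
¬q = ¬3/5 = 2/5
¬p = ¬0 = 1
¬¬p = ¬1 = 0
¬q → ¬¬p = 2/5 → 0 = 3/5
¬p = ¬0 = 1
¬q = ¬3/5 = 2/5
¬p → ¬q = 1 → 2/5 = 2/5
(¬q → ¬¬p) → (¬p → ¬q) = 3/5 → 2/5 = 4/5
This gives 4/5 ≠ 1.

No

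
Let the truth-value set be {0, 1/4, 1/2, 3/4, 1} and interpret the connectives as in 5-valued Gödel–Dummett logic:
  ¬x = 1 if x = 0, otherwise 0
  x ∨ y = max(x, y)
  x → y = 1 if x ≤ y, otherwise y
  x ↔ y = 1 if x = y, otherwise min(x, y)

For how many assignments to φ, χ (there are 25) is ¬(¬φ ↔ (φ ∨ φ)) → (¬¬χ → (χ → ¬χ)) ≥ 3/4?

value 1: 5 assignments (counts)
value 0: 20 assignments
So 5 of the 25 assignments meet the threshold.

5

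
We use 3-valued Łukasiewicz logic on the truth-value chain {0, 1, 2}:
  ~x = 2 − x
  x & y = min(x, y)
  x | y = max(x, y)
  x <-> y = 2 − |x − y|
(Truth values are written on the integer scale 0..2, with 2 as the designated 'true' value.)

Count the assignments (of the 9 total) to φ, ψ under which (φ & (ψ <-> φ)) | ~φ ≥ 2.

4

φ = 0, ψ = 0 ↦ 2  ≥
φ = 0, ψ = 1 ↦ 2  ≥
φ = 0, ψ = 2 ↦ 2  ≥
φ = 1, ψ = 0 ↦ 1  <
φ = 1, ψ = 1 ↦ 1  <
φ = 1, ψ = 2 ↦ 1  <
φ = 2, ψ = 0 ↦ 0  <
φ = 2, ψ = 1 ↦ 1  <
φ = 2, ψ = 2 ↦ 2  ≥
So 4 of the 9 assignments meet the threshold.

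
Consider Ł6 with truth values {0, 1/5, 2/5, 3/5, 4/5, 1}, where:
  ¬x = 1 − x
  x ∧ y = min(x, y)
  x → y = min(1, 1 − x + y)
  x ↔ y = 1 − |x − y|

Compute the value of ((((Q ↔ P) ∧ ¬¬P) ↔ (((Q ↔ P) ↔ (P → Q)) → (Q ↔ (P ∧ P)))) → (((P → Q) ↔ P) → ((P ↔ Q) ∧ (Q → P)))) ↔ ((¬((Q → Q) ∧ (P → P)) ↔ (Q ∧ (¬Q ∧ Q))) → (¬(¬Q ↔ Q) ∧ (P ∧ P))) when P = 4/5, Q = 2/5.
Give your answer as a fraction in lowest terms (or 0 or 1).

Q ↔ P = 2/5 ↔ 4/5 = 3/5
¬P = ¬4/5 = 1/5
¬¬P = ¬1/5 = 4/5
(Q ↔ P) ∧ ¬¬P = 3/5 ∧ 4/5 = 3/5
Q ↔ P = 2/5 ↔ 4/5 = 3/5
P → Q = 4/5 → 2/5 = 3/5
(Q ↔ P) ↔ (P → Q) = 3/5 ↔ 3/5 = 1
P ∧ P = 4/5 ∧ 4/5 = 4/5
Q ↔ (P ∧ P) = 2/5 ↔ 4/5 = 3/5
((Q ↔ P) ↔ (P → Q)) → (Q ↔ (P ∧ P)) = 1 → 3/5 = 3/5
((Q ↔ P) ∧ ¬¬P) ↔ (((Q ↔ P) ↔ (P → Q)) → (Q ↔ (P ∧ P))) = 3/5 ↔ 3/5 = 1
P → Q = 4/5 → 2/5 = 3/5
(P → Q) ↔ P = 3/5 ↔ 4/5 = 4/5
P ↔ Q = 4/5 ↔ 2/5 = 3/5
Q → P = 2/5 → 4/5 = 1
(P ↔ Q) ∧ (Q → P) = 3/5 ∧ 1 = 3/5
((P → Q) ↔ P) → ((P ↔ Q) ∧ (Q → P)) = 4/5 → 3/5 = 4/5
(((Q ↔ P) ∧ ¬¬P) ↔ (((Q ↔ P) ↔ (P → Q)) → (Q ↔ (P ∧ P)))) → (((P → Q) ↔ P) → ((P ↔ Q) ∧ (Q → P))) = 1 → 4/5 = 4/5
Q → Q = 2/5 → 2/5 = 1
P → P = 4/5 → 4/5 = 1
(Q → Q) ∧ (P → P) = 1 ∧ 1 = 1
¬((Q → Q) ∧ (P → P)) = ¬1 = 0
¬Q = ¬2/5 = 3/5
¬Q ∧ Q = 3/5 ∧ 2/5 = 2/5
Q ∧ (¬Q ∧ Q) = 2/5 ∧ 2/5 = 2/5
¬((Q → Q) ∧ (P → P)) ↔ (Q ∧ (¬Q ∧ Q)) = 0 ↔ 2/5 = 3/5
¬Q = ¬2/5 = 3/5
¬Q ↔ Q = 3/5 ↔ 2/5 = 4/5
¬(¬Q ↔ Q) = ¬4/5 = 1/5
P ∧ P = 4/5 ∧ 4/5 = 4/5
¬(¬Q ↔ Q) ∧ (P ∧ P) = 1/5 ∧ 4/5 = 1/5
(¬((Q → Q) ∧ (P → P)) ↔ (Q ∧ (¬Q ∧ Q))) → (¬(¬Q ↔ Q) ∧ (P ∧ P)) = 3/5 → 1/5 = 3/5
((((Q ↔ P) ∧ ¬¬P) ↔ (((Q ↔ P) ↔ (P → Q)) → (Q ↔ (P ∧ P)))) → (((P → Q) ↔ P) → ((P ↔ Q) ∧ (Q → P)))) ↔ ((¬((Q → Q) ∧ (P → P)) ↔ (Q ∧ (¬Q ∧ Q))) → (¬(¬Q ↔ Q) ∧ (P ∧ P))) = 4/5 ↔ 3/5 = 4/5

4/5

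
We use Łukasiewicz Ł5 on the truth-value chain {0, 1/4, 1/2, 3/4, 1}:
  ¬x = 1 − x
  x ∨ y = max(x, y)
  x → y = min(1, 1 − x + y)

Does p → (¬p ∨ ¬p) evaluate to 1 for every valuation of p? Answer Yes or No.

Counterexample: take p = 3/4.
¬p = ¬3/4 = 1/4
¬p = ¬3/4 = 1/4
¬p ∨ ¬p = 1/4 ∨ 1/4 = 1/4
p → (¬p ∨ ¬p) = 3/4 → 1/4 = 1/2
This gives 1/2 ≠ 1.

No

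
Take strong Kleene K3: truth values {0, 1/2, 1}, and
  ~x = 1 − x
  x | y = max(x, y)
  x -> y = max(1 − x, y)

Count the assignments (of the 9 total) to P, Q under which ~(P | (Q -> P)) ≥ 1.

1

P = 0, Q = 0 ↦ 0  <
P = 0, Q = 1/2 ↦ 1/2  <
P = 0, Q = 1 ↦ 1  ≥
P = 1/2, Q = 0 ↦ 0  <
P = 1/2, Q = 1/2 ↦ 1/2  <
P = 1/2, Q = 1 ↦ 1/2  <
P = 1, Q = 0 ↦ 0  <
P = 1, Q = 1/2 ↦ 0  <
P = 1, Q = 1 ↦ 0  <
So 1 of the 9 assignments meets the threshold.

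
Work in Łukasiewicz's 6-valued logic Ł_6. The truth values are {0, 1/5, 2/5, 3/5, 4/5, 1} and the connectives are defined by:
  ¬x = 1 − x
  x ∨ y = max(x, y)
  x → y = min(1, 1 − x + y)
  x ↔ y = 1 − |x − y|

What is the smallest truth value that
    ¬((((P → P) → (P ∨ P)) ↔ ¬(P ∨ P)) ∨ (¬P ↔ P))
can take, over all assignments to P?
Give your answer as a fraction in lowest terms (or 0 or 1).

1/5

Take P = 2/5:
P → P = 2/5 → 2/5 = 1
P ∨ P = 2/5 ∨ 2/5 = 2/5
(P → P) → (P ∨ P) = 1 → 2/5 = 2/5
P ∨ P = 2/5 ∨ 2/5 = 2/5
¬(P ∨ P) = ¬2/5 = 3/5
((P → P) → (P ∨ P)) ↔ ¬(P ∨ P) = 2/5 ↔ 3/5 = 4/5
¬P = ¬2/5 = 3/5
¬P ↔ P = 3/5 ↔ 2/5 = 4/5
(((P → P) → (P ∨ P)) ↔ ¬(P ∨ P)) ∨ (¬P ↔ P) = 4/5 ∨ 4/5 = 4/5
¬((((P → P) → (P ∨ P)) ↔ ¬(P ∨ P)) ∨ (¬P ↔ P)) = ¬4/5 = 1/5
No assignment yields a value below 1/5, so this is the minimum.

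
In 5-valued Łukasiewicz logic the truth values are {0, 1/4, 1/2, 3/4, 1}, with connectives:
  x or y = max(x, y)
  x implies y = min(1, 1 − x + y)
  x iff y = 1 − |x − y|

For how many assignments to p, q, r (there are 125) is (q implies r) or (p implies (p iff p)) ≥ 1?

125

value 1: 125 assignments (counts)
So 125 of the 125 assignments meet the threshold.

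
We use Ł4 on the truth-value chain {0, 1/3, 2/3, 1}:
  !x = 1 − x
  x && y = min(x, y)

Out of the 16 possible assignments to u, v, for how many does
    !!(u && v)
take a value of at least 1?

1

u = 0, v = 0 ↦ 0  <
u = 0, v = 1/3 ↦ 0  <
u = 0, v = 2/3 ↦ 0  <
u = 0, v = 1 ↦ 0  <
u = 1/3, v = 0 ↦ 0  <
u = 1/3, v = 1/3 ↦ 1/3  <
u = 1/3, v = 2/3 ↦ 1/3  <
u = 1/3, v = 1 ↦ 1/3  <
u = 2/3, v = 0 ↦ 0  <
u = 2/3, v = 1/3 ↦ 1/3  <
u = 2/3, v = 2/3 ↦ 2/3  <
u = 2/3, v = 1 ↦ 2/3  <
u = 1, v = 0 ↦ 0  <
u = 1, v = 1/3 ↦ 1/3  <
u = 1, v = 2/3 ↦ 2/3  <
u = 1, v = 1 ↦ 1  ≥
So 1 of the 16 assignments meets the threshold.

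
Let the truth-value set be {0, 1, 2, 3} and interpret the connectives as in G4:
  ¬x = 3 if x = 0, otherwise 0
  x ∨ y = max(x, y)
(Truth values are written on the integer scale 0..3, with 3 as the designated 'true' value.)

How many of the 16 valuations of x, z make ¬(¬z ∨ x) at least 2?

x = 0, z = 0 ↦ 0  <
x = 0, z = 1 ↦ 3  ≥
x = 0, z = 2 ↦ 3  ≥
x = 0, z = 3 ↦ 3  ≥
x = 1, z = 0 ↦ 0  <
x = 1, z = 1 ↦ 0  <
x = 1, z = 2 ↦ 0  <
x = 1, z = 3 ↦ 0  <
x = 2, z = 0 ↦ 0  <
x = 2, z = 1 ↦ 0  <
x = 2, z = 2 ↦ 0  <
x = 2, z = 3 ↦ 0  <
x = 3, z = 0 ↦ 0  <
x = 3, z = 1 ↦ 0  <
x = 3, z = 2 ↦ 0  <
x = 3, z = 3 ↦ 0  <
So 3 of the 16 assignments meet the threshold.

3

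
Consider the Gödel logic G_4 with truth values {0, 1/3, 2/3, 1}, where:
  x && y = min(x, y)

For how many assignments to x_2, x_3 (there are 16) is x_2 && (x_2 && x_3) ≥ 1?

1

x_2 = 0, x_3 = 0 ↦ 0  <
x_2 = 0, x_3 = 1/3 ↦ 0  <
x_2 = 0, x_3 = 2/3 ↦ 0  <
x_2 = 0, x_3 = 1 ↦ 0  <
x_2 = 1/3, x_3 = 0 ↦ 0  <
x_2 = 1/3, x_3 = 1/3 ↦ 1/3  <
x_2 = 1/3, x_3 = 2/3 ↦ 1/3  <
x_2 = 1/3, x_3 = 1 ↦ 1/3  <
x_2 = 2/3, x_3 = 0 ↦ 0  <
x_2 = 2/3, x_3 = 1/3 ↦ 1/3  <
x_2 = 2/3, x_3 = 2/3 ↦ 2/3  <
x_2 = 2/3, x_3 = 1 ↦ 2/3  <
x_2 = 1, x_3 = 0 ↦ 0  <
x_2 = 1, x_3 = 1/3 ↦ 1/3  <
x_2 = 1, x_3 = 2/3 ↦ 2/3  <
x_2 = 1, x_3 = 1 ↦ 1  ≥
So 1 of the 16 assignments meets the threshold.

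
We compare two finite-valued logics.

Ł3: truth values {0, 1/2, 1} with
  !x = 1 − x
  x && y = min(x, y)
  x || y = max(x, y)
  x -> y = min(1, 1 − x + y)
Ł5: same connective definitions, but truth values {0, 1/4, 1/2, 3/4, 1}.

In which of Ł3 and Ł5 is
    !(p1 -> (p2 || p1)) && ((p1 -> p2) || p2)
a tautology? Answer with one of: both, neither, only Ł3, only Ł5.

In Ł3: at p1 = 0, p2 = 0 the value is 0 — not a tautology.
In Ł5: at p1 = 0, p2 = 0 the value is 0 — not a tautology.

neither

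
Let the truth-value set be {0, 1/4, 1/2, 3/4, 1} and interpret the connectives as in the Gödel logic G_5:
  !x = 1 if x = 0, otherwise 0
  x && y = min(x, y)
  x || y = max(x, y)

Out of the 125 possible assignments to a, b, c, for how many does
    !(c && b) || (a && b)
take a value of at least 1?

49

value 1: 49 assignments (counts)
value 3/4: 12 assignments
value 1/2: 20 assignments
value 1/4: 28 assignments
value 0: 16 assignments
So 49 of the 125 assignments meet the threshold.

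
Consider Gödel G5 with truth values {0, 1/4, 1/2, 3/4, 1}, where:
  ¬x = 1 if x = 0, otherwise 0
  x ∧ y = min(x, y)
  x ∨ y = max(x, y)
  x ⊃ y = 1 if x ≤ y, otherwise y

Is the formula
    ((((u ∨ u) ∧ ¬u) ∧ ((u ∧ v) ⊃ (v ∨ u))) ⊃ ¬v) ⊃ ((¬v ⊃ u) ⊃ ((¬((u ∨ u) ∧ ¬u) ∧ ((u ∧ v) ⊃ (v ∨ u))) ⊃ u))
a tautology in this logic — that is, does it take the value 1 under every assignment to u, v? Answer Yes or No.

No

Counterexample: take u = 0, v = 1/4.
u ∨ u = 0 ∨ 0 = 0
¬u = ¬0 = 1
(u ∨ u) ∧ ¬u = 0 ∧ 1 = 0
u ∧ v = 0 ∧ 1/4 = 0
v ∨ u = 1/4 ∨ 0 = 1/4
(u ∧ v) ⊃ (v ∨ u) = 0 ⊃ 1/4 = 1
((u ∨ u) ∧ ¬u) ∧ ((u ∧ v) ⊃ (v ∨ u)) = 0 ∧ 1 = 0
¬v = ¬1/4 = 0
(((u ∨ u) ∧ ¬u) ∧ ((u ∧ v) ⊃ (v ∨ u))) ⊃ ¬v = 0 ⊃ 0 = 1
¬v = ¬1/4 = 0
¬v ⊃ u = 0 ⊃ 0 = 1
u ∨ u = 0 ∨ 0 = 0
¬u = ¬0 = 1
(u ∨ u) ∧ ¬u = 0 ∧ 1 = 0
¬((u ∨ u) ∧ ¬u) = ¬0 = 1
u ∧ v = 0 ∧ 1/4 = 0
v ∨ u = 1/4 ∨ 0 = 1/4
(u ∧ v) ⊃ (v ∨ u) = 0 ⊃ 1/4 = 1
¬((u ∨ u) ∧ ¬u) ∧ ((u ∧ v) ⊃ (v ∨ u)) = 1 ∧ 1 = 1
(¬((u ∨ u) ∧ ¬u) ∧ ((u ∧ v) ⊃ (v ∨ u))) ⊃ u = 1 ⊃ 0 = 0
(¬v ⊃ u) ⊃ ((¬((u ∨ u) ∧ ¬u) ∧ ((u ∧ v) ⊃ (v ∨ u))) ⊃ u) = 1 ⊃ 0 = 0
((((u ∨ u) ∧ ¬u) ∧ ((u ∧ v) ⊃ (v ∨ u))) ⊃ ¬v) ⊃ ((¬v ⊃ u) ⊃ ((¬((u ∨ u) ∧ ¬u) ∧ ((u ∧ v) ⊃ (v ∨ u))) ⊃ u)) = 1 ⊃ 0 = 0
This gives 0 ≠ 1.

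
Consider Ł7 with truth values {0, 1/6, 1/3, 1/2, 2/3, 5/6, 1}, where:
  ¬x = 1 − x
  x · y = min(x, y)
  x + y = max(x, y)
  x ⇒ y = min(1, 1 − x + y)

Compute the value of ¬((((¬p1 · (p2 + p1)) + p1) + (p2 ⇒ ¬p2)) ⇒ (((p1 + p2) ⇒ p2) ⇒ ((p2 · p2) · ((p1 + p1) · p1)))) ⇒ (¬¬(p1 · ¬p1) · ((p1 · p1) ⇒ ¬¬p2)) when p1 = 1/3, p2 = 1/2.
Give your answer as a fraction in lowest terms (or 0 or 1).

¬p1 = ¬1/3 = 2/3
p2 + p1 = 1/2 + 1/3 = 1/2
¬p1 · (p2 + p1) = 2/3 · 1/2 = 1/2
(¬p1 · (p2 + p1)) + p1 = 1/2 + 1/3 = 1/2
¬p2 = ¬1/2 = 1/2
p2 ⇒ ¬p2 = 1/2 ⇒ 1/2 = 1
((¬p1 · (p2 + p1)) + p1) + (p2 ⇒ ¬p2) = 1/2 + 1 = 1
p1 + p2 = 1/3 + 1/2 = 1/2
(p1 + p2) ⇒ p2 = 1/2 ⇒ 1/2 = 1
p2 · p2 = 1/2 · 1/2 = 1/2
p1 + p1 = 1/3 + 1/3 = 1/3
(p1 + p1) · p1 = 1/3 · 1/3 = 1/3
(p2 · p2) · ((p1 + p1) · p1) = 1/2 · 1/3 = 1/3
((p1 + p2) ⇒ p2) ⇒ ((p2 · p2) · ((p1 + p1) · p1)) = 1 ⇒ 1/3 = 1/3
(((¬p1 · (p2 + p1)) + p1) + (p2 ⇒ ¬p2)) ⇒ (((p1 + p2) ⇒ p2) ⇒ ((p2 · p2) · ((p1 + p1) · p1))) = 1 ⇒ 1/3 = 1/3
¬((((¬p1 · (p2 + p1)) + p1) + (p2 ⇒ ¬p2)) ⇒ (((p1 + p2) ⇒ p2) ⇒ ((p2 · p2) · ((p1 + p1) · p1)))) = ¬1/3 = 2/3
¬p1 = ¬1/3 = 2/3
p1 · ¬p1 = 1/3 · 2/3 = 1/3
¬(p1 · ¬p1) = ¬1/3 = 2/3
¬¬(p1 · ¬p1) = ¬2/3 = 1/3
p1 · p1 = 1/3 · 1/3 = 1/3
¬p2 = ¬1/2 = 1/2
¬¬p2 = ¬1/2 = 1/2
(p1 · p1) ⇒ ¬¬p2 = 1/3 ⇒ 1/2 = 1
¬¬(p1 · ¬p1) · ((p1 · p1) ⇒ ¬¬p2) = 1/3 · 1 = 1/3
¬((((¬p1 · (p2 + p1)) + p1) + (p2 ⇒ ¬p2)) ⇒ (((p1 + p2) ⇒ p2) ⇒ ((p2 · p2) · ((p1 + p1) · p1)))) ⇒ (¬¬(p1 · ¬p1) · ((p1 · p1) ⇒ ¬¬p2)) = 2/3 ⇒ 1/3 = 2/3

2/3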